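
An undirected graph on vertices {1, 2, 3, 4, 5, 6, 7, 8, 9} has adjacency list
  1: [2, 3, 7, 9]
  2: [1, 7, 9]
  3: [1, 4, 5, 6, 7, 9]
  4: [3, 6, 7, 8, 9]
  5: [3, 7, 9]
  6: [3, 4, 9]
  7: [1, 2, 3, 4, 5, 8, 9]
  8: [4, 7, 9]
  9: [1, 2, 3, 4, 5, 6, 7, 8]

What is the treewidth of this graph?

3

A width-3 tree decomposition is:
Bags: B1 = {4, 7, 8, 9}  B2 = {3, 4, 7, 9}  B3 = {1, 3, 7, 9}  B4 = {3, 4, 6, 9}  B5 = {3, 5, 7, 9}  B6 = {1, 2, 7, 9}
Tree: B1–B2, B2–B3, B2–B4, B2–B5, B3–B6
Each bag holds 4 vertices, so the decomposition has width 3, which upper-bounds the treewidth. Conversely, {3, 4, 6, 9} is a clique of size 4, and the vertices of any clique must share a bag in every tree decomposition; so some bag has ≥ 4 vertices and tw(G) ≥ 3. Hence tw(G) = 3 exactly.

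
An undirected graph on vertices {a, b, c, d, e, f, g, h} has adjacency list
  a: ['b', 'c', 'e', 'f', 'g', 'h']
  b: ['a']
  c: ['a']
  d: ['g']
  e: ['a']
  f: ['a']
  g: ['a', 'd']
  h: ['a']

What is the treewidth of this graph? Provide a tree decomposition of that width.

Treewidth 1.
Bags: B1 = {a, h}  B2 = {a, f}  B3 = {a, e}  B4 = {a, b}  B5 = {a, c}  B6 = {a, g}  B7 = {d, g}
Tree: B1–B2, B2–B3, B2–B4, B4–B5, B3–B6, B6–B7

The largest bag has 2 vertices, giving width 1; this decomposition certifies tw(G) ≤ 1. Since G has at least one edge (e.g. a–h), it is not an edgeless graph, so tw(G) ≥ 1. Combining the bounds, tw(G) = 1.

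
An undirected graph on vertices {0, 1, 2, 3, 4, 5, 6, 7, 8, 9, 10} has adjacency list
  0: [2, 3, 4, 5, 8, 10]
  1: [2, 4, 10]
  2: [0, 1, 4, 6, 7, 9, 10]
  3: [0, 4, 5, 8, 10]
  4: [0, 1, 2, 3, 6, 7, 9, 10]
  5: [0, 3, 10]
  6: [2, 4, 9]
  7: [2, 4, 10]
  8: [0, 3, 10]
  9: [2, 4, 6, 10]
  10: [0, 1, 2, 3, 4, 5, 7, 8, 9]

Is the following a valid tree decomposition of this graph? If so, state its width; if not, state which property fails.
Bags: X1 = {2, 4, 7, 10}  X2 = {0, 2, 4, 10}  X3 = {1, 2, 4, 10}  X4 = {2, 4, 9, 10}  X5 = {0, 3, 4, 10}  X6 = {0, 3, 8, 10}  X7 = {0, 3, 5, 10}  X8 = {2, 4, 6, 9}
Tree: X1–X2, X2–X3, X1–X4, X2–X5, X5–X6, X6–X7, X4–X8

Yes; width 3.

Vertex coverage: the bags together contain {0, 1, 2, 3, 4, 5, 6, 7, 8, 9, 10}, the full vertex set. Edge coverage: each edge of G has both endpoints in at least one bag. Running intersection: for every vertex, the bags containing it form a connected subtree. All three properties hold, so this is a valid tree decomposition of width max|bag| − 1 = 3, and hence tw(G) ≤ 3.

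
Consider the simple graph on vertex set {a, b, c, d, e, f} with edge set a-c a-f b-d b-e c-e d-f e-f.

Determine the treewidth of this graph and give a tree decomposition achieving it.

Treewidth 2.
One such decomposition:
Bags: B1 = {a, c, e}  B2 = {a, e, f}  B3 = {b, e, f}  B4 = {b, d, f}
Tree: B1–B2, B2–B3, B3–B4

Every bag has size at most 3, so the width is 3 − 1 = 2 and tw(G) ≤ 2. Since c–a–f–e–c is a cycle in G, G is not acyclic. Forests are exactly the graphs of treewidth ≤ 1, so tw(G) ≥ 2. Hence tw(G) = 2 exactly.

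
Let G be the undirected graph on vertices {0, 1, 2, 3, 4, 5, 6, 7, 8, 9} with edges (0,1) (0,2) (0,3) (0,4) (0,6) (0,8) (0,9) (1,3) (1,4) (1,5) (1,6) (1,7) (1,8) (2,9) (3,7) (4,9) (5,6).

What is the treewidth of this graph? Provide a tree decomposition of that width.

Every bag has size at most 3, so the width is 3 − 1 = 2 and tw(G) ≤ 2. On the other hand G contains the 3-clique {0, 1, 8}. A clique must lie in a single bag of any decomposition, so no decomposition can have width below 2. Combining the bounds, tw(G) = 2.

Treewidth 2.
Bags: B1 = {1, 5, 6}  B2 = {0, 1, 6}  B3 = {0, 1, 4}  B4 = {0, 1, 3}  B5 = {0, 4, 9}  B6 = {0, 1, 8}  B7 = {1, 3, 7}  B8 = {0, 2, 9}
Tree: B1–B2, B2–B3, B3–B4, B3–B5, B2–B6, B4–B7, B5–B8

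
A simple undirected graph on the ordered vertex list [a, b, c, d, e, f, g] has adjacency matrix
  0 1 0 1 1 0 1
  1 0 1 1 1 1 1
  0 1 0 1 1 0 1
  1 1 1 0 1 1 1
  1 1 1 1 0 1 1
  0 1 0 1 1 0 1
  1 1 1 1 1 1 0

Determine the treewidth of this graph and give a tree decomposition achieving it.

The largest bag has 5 vertices, giving width 4; this decomposition certifies tw(G) ≤ 4. On the other hand G contains the 5-clique {a, b, d, e, g}. A clique must lie in a single bag of any decomposition, so no decomposition can have width below 4. The upper and lower bounds meet at 4, so that is the treewidth.

Treewidth 4.
Bags: B1 = {a, b, d, e, g}  B2 = {b, c, d, e, g}  B3 = {b, d, e, f, g}
Tree: B1–B2, B1–B3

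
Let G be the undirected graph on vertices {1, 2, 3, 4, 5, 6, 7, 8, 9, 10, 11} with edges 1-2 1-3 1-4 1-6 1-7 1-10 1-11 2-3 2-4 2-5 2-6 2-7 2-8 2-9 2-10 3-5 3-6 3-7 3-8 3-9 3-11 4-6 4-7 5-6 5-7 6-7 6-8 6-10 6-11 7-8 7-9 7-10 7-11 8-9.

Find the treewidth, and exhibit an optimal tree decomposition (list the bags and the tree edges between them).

Treewidth 4.
One such decomposition:
Bags: B1 = {2, 3, 6, 7, 8}  B2 = {2, 3, 7, 8, 9}  B3 = {1, 2, 3, 6, 7}  B4 = {1, 3, 6, 7, 11}  B5 = {2, 3, 5, 6, 7}  B6 = {1, 2, 6, 7, 10}  B7 = {1, 2, 4, 6, 7}
Tree: B1–B2, B1–B3, B3–B4, B1–B5, B3–B6, B3–B7

Every bag has size at most 5, so the width is 5 − 1 = 4 and tw(G) ≤ 4. Conversely, {2, 3, 7, 8, 9} is a clique of size 5, and the vertices of any clique must share a bag in every tree decomposition; so some bag has ≥ 5 vertices and tw(G) ≥ 4. The upper and lower bounds meet at 4, so that is the treewidth.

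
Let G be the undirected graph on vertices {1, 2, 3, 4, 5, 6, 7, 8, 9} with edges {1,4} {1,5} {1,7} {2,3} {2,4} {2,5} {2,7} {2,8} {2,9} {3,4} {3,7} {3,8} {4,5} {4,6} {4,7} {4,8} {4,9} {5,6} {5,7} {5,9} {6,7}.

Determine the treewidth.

3

A width-3 tree decomposition is:
Bags: B1 = {2, 4, 5, 7}  B2 = {2, 3, 4, 7}  B3 = {1, 4, 5, 7}  B4 = {4, 5, 6, 7}  B5 = {2, 3, 4, 8}  B6 = {2, 4, 5, 9}
Tree: B1–B2, B1–B3, B1–B4, B2–B5, B1–B6
The largest bag has 4 vertices, giving width 3; this decomposition certifies tw(G) ≤ 3. For the lower bound, the 4 vertices {1, 4, 5, 7} are pairwise adjacent, and any tree decomposition puts a clique entirely inside one bag — forcing width ≥ 3. The upper and lower bounds meet at 3, so that is the treewidth.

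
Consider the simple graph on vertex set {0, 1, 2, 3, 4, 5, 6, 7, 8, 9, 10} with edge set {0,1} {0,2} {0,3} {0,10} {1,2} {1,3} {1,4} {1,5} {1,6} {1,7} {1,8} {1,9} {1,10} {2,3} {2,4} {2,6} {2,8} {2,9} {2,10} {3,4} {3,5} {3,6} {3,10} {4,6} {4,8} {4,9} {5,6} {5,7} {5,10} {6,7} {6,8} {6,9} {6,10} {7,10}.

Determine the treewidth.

4

A width-4 tree decomposition is:
Bags: B1 = {0, 1, 2, 3, 10}  B2 = {1, 2, 3, 6, 10}  B3 = {1, 3, 5, 6, 10}  B4 = {1, 2, 3, 4, 6}  B5 = {1, 2, 4, 6, 9}  B6 = {1, 5, 6, 7, 10}  B7 = {1, 2, 4, 6, 8}
Tree: B1–B2, B2–B3, B2–B4, B4–B5, B3–B6, B5–B7
Every bag has size at most 5, so the width is 5 − 1 = 4 and tw(G) ≤ 4. For the lower bound, the 5 vertices {0, 1, 2, 3, 10} are pairwise adjacent, and any tree decomposition puts a clique entirely inside one bag — forcing width ≥ 4. The upper and lower bounds meet at 4, so that is the treewidth.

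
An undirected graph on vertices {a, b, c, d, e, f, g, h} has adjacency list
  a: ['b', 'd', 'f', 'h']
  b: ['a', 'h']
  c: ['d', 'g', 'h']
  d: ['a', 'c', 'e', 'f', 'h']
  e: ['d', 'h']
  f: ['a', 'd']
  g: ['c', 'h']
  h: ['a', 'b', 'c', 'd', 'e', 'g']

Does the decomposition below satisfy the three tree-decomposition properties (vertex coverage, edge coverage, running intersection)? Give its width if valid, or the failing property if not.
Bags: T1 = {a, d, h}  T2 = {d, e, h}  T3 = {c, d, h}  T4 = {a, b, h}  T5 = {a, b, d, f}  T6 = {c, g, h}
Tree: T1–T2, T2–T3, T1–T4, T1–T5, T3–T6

A tree decomposition must satisfy three properties: every vertex lies in some bag; for every edge, both endpoints lie together in some bag; and for every vertex, the bags containing it form a connected subtree. Here bags containing vertex b are not connected in the tree, so the decomposition is invalid.

No — bags containing vertex b are not connected in the tree.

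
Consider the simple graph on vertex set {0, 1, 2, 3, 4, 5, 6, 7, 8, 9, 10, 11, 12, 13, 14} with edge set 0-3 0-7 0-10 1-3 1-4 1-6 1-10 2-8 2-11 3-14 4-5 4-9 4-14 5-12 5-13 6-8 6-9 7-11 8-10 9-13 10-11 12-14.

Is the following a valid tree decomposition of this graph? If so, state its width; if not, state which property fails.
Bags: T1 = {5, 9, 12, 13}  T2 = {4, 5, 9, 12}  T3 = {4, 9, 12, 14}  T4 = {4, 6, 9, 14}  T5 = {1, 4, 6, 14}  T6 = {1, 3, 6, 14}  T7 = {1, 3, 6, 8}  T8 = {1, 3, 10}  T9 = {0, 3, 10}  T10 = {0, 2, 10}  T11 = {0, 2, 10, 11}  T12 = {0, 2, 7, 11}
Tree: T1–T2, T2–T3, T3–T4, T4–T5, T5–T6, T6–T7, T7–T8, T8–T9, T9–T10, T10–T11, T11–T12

No — edge (8,10) lies in no bag.

A tree decomposition must satisfy three properties: every vertex lies in some bag; for every edge, both endpoints lie together in some bag; and for every vertex, the bags containing it form a connected subtree. Here edge (8,10) lies in no bag, so the decomposition is invalid.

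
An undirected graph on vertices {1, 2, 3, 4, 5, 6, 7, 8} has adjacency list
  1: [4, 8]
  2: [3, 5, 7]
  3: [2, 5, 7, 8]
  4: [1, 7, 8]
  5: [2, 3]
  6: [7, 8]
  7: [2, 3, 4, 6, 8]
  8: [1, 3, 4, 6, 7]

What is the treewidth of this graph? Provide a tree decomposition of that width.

Treewidth 2.
One such decomposition:
Bags: B1 = {2, 3, 7}  B2 = {3, 7, 8}  B3 = {2, 3, 5}  B4 = {4, 7, 8}  B5 = {6, 7, 8}  B6 = {1, 4, 8}
Tree: B1–B2, B1–B3, B2–B4, B4–B5, B4–B6

The largest bag has 3 vertices, giving width 2; this decomposition certifies tw(G) ≤ 2. On the other hand G contains the 3-clique {1, 4, 8}. A clique must lie in a single bag of any decomposition, so no decomposition can have width below 2. Therefore the treewidth is 2.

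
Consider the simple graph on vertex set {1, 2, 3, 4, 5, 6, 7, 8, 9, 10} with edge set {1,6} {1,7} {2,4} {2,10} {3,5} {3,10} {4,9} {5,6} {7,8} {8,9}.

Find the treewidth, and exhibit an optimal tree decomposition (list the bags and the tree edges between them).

Every bag has size at most 3, so the width is 3 − 1 = 2 and tw(G) ≤ 2. The edges 8–9–4–2–10–3–5–6–1–7–8 form a cycle, so G is not a tree and its treewidth is at least 2. The upper and lower bounds meet at 2, so that is the treewidth.

Treewidth 2.
Bags: B1 = {4, 8, 9}  B2 = {2, 4, 8}  B3 = {2, 8, 10}  B4 = {3, 8, 10}  B5 = {3, 5, 8}  B6 = {5, 6, 8}  B7 = {1, 6, 8}  B8 = {1, 7, 8}
Tree: B1–B2, B2–B3, B3–B4, B4–B5, B5–B6, B6–B7, B7–B8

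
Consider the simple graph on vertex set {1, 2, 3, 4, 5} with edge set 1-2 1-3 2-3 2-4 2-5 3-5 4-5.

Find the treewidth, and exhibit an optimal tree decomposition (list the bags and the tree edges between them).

Every bag has size at most 3, so the width is 3 − 1 = 2 and tw(G) ≤ 2. For the lower bound, the 3 vertices {1, 2, 3} are pairwise adjacent, and any tree decomposition puts a clique entirely inside one bag — forcing width ≥ 2. The upper and lower bounds meet at 2, so that is the treewidth.

Treewidth 2.
One optimal decomposition is:
Bags: B1 = {2, 3, 5}  B2 = {1, 2, 3}  B3 = {2, 4, 5}
Tree: B1–B2, B1–B3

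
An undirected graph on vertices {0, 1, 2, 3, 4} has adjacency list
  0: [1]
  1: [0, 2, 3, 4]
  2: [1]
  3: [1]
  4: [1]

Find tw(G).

1

A width-1 tree decomposition is:
Bags: B1 = {1, 3}  B2 = {0, 1}  B3 = {1, 4}  B4 = {1, 2}
Tree: B1–B2, B1–B3, B2–B4
Every bag has size at most 2, so the width is 2 − 1 = 1 and tw(G) ≤ 1. Since G has at least one edge (e.g. 3–1), it is not an edgeless graph, so tw(G) ≥ 1. The upper and lower bounds meet at 1, so that is the treewidth.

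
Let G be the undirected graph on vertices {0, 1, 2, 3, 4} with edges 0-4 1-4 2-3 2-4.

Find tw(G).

1

A width-1 tree decomposition is:
Bags: B1 = {2, 4}  B2 = {1, 4}  B3 = {2, 3}  B4 = {0, 4}
Tree: B1–B2, B1–B3, B2–B4
Each bag holds 2 vertices, so the decomposition has width 1, which upper-bounds the treewidth. Any graph with an edge has treewidth ≥ 1, and G has the edge 4–2. Hence tw(G) = 1 exactly.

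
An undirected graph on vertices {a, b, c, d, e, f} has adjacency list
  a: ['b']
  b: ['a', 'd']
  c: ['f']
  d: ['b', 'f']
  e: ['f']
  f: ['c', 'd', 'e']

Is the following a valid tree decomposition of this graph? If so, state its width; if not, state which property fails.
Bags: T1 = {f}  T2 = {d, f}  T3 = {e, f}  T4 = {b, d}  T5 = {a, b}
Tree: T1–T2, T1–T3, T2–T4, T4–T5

No — vertex c appears in no bag.

A tree decomposition must satisfy three properties: every vertex lies in some bag; for every edge, both endpoints lie together in some bag; and for every vertex, the bags containing it form a connected subtree. Here vertex c appears in no bag, so the decomposition is invalid.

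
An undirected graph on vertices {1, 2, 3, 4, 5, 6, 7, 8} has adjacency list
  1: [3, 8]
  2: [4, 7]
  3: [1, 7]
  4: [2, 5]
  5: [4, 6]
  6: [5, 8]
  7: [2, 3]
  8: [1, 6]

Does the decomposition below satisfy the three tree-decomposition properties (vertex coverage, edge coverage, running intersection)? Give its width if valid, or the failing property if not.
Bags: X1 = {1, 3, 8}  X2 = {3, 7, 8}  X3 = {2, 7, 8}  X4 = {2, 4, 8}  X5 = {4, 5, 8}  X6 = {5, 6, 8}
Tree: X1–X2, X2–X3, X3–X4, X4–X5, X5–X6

Every vertex of G appears in some bag (union = {1, 2, 3, 4, 5, 6, 7, 8}); every edge is covered by a bag; and for each vertex v the set of bags containing v is connected in the bag tree. The decomposition is therefore valid. The largest bag has 3 vertices, so the width is 2.

Yes; width 2.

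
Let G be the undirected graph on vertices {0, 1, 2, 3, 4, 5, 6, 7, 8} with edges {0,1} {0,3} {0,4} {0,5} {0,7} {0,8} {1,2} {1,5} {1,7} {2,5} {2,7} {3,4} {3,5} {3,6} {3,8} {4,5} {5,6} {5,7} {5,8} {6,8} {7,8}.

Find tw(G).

A width-3 tree decomposition is:
Bags: B1 = {0, 1, 5, 7}  B2 = {0, 5, 7, 8}  B3 = {0, 3, 5, 8}  B4 = {0, 3, 4, 5}  B5 = {3, 5, 6, 8}  B6 = {1, 2, 5, 7}
Tree: B1–B2, B2–B3, B3–B4, B3–B5, B1–B6
The largest bag has 4 vertices, giving width 3; this decomposition certifies tw(G) ≤ 3. On the other hand G contains the 4-clique {0, 1, 5, 7}. A clique must lie in a single bag of any decomposition, so no decomposition can have width below 3. Combining the bounds, tw(G) = 3.

3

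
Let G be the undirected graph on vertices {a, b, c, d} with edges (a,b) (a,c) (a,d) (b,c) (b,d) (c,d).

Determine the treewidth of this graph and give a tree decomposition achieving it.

With just one bag of size 4, the width is 4 − 1 = 3, so tw(G) ≤ 3. Conversely, {a, b, c, d} is a clique of size 4, and the vertices of any clique must share a bag in every tree decomposition; so some bag has ≥ 4 vertices and tw(G) ≥ 3. Therefore the treewidth is 3.

Treewidth 3.
One optimal decomposition is:
Bags: B1 = {a, b, c, d}
Tree: (single bag)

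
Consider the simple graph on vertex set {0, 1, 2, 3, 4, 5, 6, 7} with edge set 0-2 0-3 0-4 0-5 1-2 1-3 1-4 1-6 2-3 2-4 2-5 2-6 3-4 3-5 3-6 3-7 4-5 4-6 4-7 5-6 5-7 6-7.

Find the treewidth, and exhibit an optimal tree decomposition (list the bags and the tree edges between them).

Treewidth 4.
One such decomposition:
Bags: B1 = {1, 2, 3, 4, 6}  B2 = {2, 3, 4, 5, 6}  B3 = {0, 2, 3, 4, 5}  B4 = {3, 4, 5, 6, 7}
Tree: B1–B2, B2–B3, B2–B4

Every bag has size at most 5, so the width is 5 − 1 = 4 and tw(G) ≤ 4. On the other hand G contains the 5-clique {1, 2, 3, 4, 6}. A clique must lie in a single bag of any decomposition, so no decomposition can have width below 4. Hence tw(G) = 4 exactly.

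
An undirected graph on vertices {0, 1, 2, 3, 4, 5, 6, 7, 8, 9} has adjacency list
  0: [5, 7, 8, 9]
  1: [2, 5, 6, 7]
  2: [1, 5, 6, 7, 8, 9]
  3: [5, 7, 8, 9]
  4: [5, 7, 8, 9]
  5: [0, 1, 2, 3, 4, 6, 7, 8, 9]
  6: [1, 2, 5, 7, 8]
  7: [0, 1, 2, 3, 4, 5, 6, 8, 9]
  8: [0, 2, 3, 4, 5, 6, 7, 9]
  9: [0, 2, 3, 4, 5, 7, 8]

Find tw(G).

A width-4 tree decomposition is:
Bags: B1 = {3, 5, 7, 8, 9}  B2 = {2, 5, 7, 8, 9}  B3 = {2, 5, 6, 7, 8}  B4 = {1, 2, 5, 6, 7}  B5 = {0, 5, 7, 8, 9}  B6 = {4, 5, 7, 8, 9}
Tree: B1–B2, B2–B3, B3–B4, B1–B5, B1–B6
The largest bag has 5 vertices, giving width 4; this decomposition certifies tw(G) ≤ 4. Conversely, {0, 5, 7, 8, 9} is a clique of size 5, and the vertices of any clique must share a bag in every tree decomposition; so some bag has ≥ 5 vertices and tw(G) ≥ 4. Combining the bounds, tw(G) = 4.

4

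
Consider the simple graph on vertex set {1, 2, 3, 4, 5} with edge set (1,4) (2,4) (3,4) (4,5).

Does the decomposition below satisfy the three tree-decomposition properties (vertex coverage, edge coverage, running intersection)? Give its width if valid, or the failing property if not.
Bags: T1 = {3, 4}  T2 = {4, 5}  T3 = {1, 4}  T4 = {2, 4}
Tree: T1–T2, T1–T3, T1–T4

Yes; width 1.

Checking the three conditions: (i) the bags cover all of {1, 2, 3, 4, 5}; (ii) for each edge, some bag contains both endpoints; (iii) the bags containing any fixed vertex form a subtree. All hold, so the decomposition is valid with width 2 − 1 = 1.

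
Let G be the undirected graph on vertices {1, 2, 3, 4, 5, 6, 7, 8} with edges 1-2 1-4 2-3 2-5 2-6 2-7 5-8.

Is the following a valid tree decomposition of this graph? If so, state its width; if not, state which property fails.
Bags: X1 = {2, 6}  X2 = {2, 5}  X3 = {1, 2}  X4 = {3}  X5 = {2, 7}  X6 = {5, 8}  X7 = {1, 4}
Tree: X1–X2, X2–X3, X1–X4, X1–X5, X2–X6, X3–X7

No — edge (2,3) lies in no bag.

A tree decomposition must satisfy three properties: every vertex lies in some bag; for every edge, both endpoints lie together in some bag; and for every vertex, the bags containing it form a connected subtree. Here edge (2,3) lies in no bag, so the decomposition is invalid.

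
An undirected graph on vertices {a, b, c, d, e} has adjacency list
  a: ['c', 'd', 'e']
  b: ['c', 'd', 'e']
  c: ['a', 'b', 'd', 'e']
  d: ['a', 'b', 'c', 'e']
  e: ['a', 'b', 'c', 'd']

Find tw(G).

3

A width-3 tree decomposition is:
Bags: B1 = {a, c, d, e}  B2 = {b, c, d, e}
Tree: B1–B2
Each bag holds 4 vertices, so the decomposition has width 3, which upper-bounds the treewidth. Conversely, {a, c, d, e} is a clique of size 4, and the vertices of any clique must share a bag in every tree decomposition; so some bag has ≥ 4 vertices and tw(G) ≥ 3. Combining the bounds, tw(G) = 3.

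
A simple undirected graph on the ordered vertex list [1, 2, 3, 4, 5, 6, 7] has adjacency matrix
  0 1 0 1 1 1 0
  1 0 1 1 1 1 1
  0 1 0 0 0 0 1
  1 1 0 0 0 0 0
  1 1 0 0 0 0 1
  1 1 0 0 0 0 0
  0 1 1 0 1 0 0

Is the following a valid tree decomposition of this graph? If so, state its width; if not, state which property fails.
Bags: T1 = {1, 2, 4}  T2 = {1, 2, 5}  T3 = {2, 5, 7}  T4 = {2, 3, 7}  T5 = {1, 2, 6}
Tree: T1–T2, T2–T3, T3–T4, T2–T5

Every vertex of G appears in some bag (union = {1, 2, 3, 4, 5, 6, 7}); every edge is covered by a bag; and for each vertex v the set of bags containing v is connected in the bag tree. The decomposition is therefore valid. The largest bag has 3 vertices, so the width is 2.

Yes; width 2.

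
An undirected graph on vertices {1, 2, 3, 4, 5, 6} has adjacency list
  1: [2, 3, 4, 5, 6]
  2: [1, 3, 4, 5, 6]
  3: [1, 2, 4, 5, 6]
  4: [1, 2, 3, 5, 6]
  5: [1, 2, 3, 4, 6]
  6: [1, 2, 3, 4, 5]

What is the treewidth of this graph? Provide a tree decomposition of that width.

With just one bag of size 6, the width is 6 − 1 = 5, so tw(G) ≤ 5. On the other hand G contains the 6-clique {1, 2, 3, 4, 5, 6}. A clique must lie in a single bag of any decomposition, so no decomposition can have width below 5. Therefore the treewidth is 5.

Treewidth 5.
One optimal decomposition is:
Bags: B1 = {1, 2, 3, 4, 5, 6}
Tree: (single bag)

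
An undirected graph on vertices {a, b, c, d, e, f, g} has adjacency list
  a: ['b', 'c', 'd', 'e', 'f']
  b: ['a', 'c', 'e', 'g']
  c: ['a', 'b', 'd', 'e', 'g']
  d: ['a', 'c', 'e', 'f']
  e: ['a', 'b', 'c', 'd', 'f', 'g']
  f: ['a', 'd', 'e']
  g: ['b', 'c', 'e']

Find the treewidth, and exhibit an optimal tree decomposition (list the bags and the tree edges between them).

Treewidth 3.
Bags: B1 = {a, c, d, e}  B2 = {a, b, c, e}  B3 = {a, d, e, f}  B4 = {b, c, e, g}
Tree: B1–B2, B1–B3, B2–B4

Every bag has size at most 4, so the width is 4 − 1 = 3 and tw(G) ≤ 3. For the lower bound, the 4 vertices {b, c, e, g} are pairwise adjacent, and any tree decomposition puts a clique entirely inside one bag — forcing width ≥ 3. Therefore the treewidth is 3.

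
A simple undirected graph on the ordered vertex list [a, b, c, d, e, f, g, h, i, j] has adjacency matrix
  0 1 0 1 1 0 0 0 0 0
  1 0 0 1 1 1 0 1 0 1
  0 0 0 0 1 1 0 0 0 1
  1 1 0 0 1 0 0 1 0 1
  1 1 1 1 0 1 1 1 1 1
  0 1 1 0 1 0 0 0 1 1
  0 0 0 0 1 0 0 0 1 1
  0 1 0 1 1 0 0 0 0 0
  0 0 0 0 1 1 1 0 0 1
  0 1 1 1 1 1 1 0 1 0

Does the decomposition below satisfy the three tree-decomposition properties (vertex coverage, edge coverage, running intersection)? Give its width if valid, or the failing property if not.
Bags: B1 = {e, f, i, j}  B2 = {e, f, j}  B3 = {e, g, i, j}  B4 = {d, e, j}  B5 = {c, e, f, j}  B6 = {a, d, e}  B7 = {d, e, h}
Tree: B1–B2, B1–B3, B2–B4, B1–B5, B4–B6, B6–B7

No — vertex b appears in no bag.

A tree decomposition must satisfy three properties: every vertex lies in some bag; for every edge, both endpoints lie together in some bag; and for every vertex, the bags containing it form a connected subtree. Here vertex b appears in no bag, so the decomposition is invalid.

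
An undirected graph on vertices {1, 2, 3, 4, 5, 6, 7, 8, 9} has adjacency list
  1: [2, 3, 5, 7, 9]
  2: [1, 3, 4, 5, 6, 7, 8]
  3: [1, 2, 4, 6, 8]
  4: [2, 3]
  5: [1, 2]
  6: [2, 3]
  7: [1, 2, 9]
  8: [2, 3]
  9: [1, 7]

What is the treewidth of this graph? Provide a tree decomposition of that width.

The largest bag has 3 vertices, giving width 2; this decomposition certifies tw(G) ≤ 2. Conversely, {1, 7, 9} is a clique of size 3, and the vertices of any clique must share a bag in every tree decomposition; so some bag has ≥ 3 vertices and tw(G) ≥ 2. Therefore the treewidth is 2.

Treewidth 2.
Bags: B1 = {1, 2, 7}  B2 = {1, 7, 9}  B3 = {1, 2, 3}  B4 = {2, 3, 6}  B5 = {1, 2, 5}  B6 = {2, 3, 8}  B7 = {2, 3, 4}
Tree: B1–B2, B1–B3, B3–B4, B3–B5, B3–B6, B6–B7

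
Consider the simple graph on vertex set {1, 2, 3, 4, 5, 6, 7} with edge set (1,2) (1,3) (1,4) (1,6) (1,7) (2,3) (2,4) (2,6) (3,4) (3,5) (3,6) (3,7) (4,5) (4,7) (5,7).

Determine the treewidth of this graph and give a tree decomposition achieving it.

Treewidth 3.
One optimal decomposition is:
Bags: B1 = {1, 3, 4, 7}  B2 = {1, 2, 3, 4}  B3 = {1, 2, 3, 6}  B4 = {3, 4, 5, 7}
Tree: B1–B2, B2–B3, B1–B4

The largest bag has 4 vertices, giving width 3; this decomposition certifies tw(G) ≤ 3. Conversely, {1, 2, 3, 4} is a clique of size 4, and the vertices of any clique must share a bag in every tree decomposition; so some bag has ≥ 4 vertices and tw(G) ≥ 3. Hence tw(G) = 3 exactly.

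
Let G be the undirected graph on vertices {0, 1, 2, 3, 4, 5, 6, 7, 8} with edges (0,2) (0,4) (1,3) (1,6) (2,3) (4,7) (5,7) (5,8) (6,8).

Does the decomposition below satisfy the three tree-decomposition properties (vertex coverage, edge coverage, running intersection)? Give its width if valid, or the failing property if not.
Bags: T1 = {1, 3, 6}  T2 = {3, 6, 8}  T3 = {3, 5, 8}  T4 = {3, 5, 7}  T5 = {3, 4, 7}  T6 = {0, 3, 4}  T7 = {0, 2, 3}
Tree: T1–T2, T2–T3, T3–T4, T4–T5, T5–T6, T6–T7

Yes; width 2.

Vertex coverage: the bags together contain {0, 1, 2, 3, 4, 5, 6, 7, 8}, the full vertex set. Edge coverage: each edge of G has both endpoints in at least one bag. Running intersection: for every vertex, the bags containing it form a connected subtree. All three properties hold, so this is a valid tree decomposition of width max|bag| − 1 = 2, and hence tw(G) ≤ 2.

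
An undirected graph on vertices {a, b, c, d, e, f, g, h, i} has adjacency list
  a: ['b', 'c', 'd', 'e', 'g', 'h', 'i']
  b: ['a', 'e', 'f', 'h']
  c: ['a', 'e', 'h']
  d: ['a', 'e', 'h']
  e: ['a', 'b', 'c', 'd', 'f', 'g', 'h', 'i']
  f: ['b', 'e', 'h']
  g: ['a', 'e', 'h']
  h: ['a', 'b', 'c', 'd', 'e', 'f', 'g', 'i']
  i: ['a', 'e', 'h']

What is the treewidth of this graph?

3

A width-3 tree decomposition is:
Bags: B1 = {a, e, g, h}  B2 = {a, e, h, i}  B3 = {a, b, e, h}  B4 = {a, d, e, h}  B5 = {a, c, e, h}  B6 = {b, e, f, h}
Tree: B1–B2, B2–B3, B3–B4, B4–B5, B3–B6
Each bag holds 4 vertices, so the decomposition has width 3, which upper-bounds the treewidth. For the lower bound, the 4 vertices {a, d, e, h} are pairwise adjacent, and any tree decomposition puts a clique entirely inside one bag — forcing width ≥ 3. Hence tw(G) = 3 exactly.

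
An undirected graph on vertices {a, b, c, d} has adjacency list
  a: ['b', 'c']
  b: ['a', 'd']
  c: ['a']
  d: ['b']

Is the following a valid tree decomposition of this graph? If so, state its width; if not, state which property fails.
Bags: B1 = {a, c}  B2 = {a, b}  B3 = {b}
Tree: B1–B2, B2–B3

A tree decomposition must satisfy three properties: every vertex lies in some bag; for every edge, both endpoints lie together in some bag; and for every vertex, the bags containing it form a connected subtree. Here vertex d appears in no bag, so the decomposition is invalid.

No — vertex d appears in no bag.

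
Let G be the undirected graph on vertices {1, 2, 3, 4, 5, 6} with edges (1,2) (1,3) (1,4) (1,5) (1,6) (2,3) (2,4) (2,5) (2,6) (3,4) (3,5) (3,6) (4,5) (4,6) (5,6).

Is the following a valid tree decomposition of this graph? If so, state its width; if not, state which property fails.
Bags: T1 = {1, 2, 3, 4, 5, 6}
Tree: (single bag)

Yes; width 5.

Vertex coverage: the bags together contain {1, 2, 3, 4, 5, 6}, the full vertex set. Edge coverage: each edge of G has both endpoints in at least one bag. Running intersection: for every vertex, the bags containing it form a connected subtree. All three properties hold, so this is a valid tree decomposition of width max|bag| − 1 = 5, and hence tw(G) ≤ 5.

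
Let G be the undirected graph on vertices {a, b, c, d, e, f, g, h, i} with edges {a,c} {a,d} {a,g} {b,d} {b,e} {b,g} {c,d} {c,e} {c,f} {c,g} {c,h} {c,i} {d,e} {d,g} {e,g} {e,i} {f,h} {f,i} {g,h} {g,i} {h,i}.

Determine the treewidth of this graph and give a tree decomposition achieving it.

Treewidth 3.
One optimal decomposition is:
Bags: B1 = {c, e, g, i}  B2 = {c, d, e, g}  B3 = {b, d, e, g}  B4 = {a, c, d, g}  B5 = {c, g, h, i}  B6 = {c, f, h, i}
Tree: B1–B2, B2–B3, B2–B4, B1–B5, B5–B6

Every bag has size at most 4, so the width is 4 − 1 = 3 and tw(G) ≤ 3. For the lower bound, the 4 vertices {c, d, e, g} are pairwise adjacent, and any tree decomposition puts a clique entirely inside one bag — forcing width ≥ 3. The upper and lower bounds meet at 3, so that is the treewidth.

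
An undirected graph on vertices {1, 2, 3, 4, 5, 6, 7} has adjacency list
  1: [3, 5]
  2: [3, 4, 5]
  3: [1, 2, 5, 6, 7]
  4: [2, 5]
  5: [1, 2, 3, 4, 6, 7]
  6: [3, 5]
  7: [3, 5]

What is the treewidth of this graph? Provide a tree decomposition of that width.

The largest bag has 3 vertices, giving width 2; this decomposition certifies tw(G) ≤ 2. For the lower bound, the 3 vertices {1, 3, 5} are pairwise adjacent, and any tree decomposition puts a clique entirely inside one bag — forcing width ≥ 2. Combining the bounds, tw(G) = 2.

Treewidth 2.
One such decomposition:
Bags: B1 = {2, 3, 5}  B2 = {3, 5, 6}  B3 = {1, 3, 5}  B4 = {2, 4, 5}  B5 = {3, 5, 7}
Tree: B1–B2, B1–B3, B1–B4, B1–B5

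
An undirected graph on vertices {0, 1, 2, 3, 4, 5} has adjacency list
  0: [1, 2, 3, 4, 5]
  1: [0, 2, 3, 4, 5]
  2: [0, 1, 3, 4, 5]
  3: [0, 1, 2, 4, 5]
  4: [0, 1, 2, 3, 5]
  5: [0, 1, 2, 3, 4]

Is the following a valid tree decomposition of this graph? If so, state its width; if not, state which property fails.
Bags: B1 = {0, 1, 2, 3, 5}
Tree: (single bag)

A tree decomposition must satisfy three properties: every vertex lies in some bag; for every edge, both endpoints lie together in some bag; and for every vertex, the bags containing it form a connected subtree. Here vertex 4 appears in no bag, so the decomposition is invalid.

No — vertex 4 appears in no bag.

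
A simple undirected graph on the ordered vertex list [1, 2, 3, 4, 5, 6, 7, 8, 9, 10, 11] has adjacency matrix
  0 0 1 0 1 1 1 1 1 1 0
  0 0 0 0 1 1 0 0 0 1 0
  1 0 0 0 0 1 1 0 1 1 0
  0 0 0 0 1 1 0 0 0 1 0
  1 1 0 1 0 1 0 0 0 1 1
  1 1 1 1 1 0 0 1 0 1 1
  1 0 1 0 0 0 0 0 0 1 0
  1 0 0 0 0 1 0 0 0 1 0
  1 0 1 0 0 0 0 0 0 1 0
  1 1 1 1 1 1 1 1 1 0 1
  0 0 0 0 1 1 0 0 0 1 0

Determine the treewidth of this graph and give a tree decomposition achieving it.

Treewidth 3.
Bags: B1 = {1, 3, 7, 10}  B2 = {1, 3, 6, 10}  B3 = {1, 3, 9, 10}  B4 = {1, 5, 6, 10}  B5 = {2, 5, 6, 10}  B6 = {4, 5, 6, 10}  B7 = {5, 6, 10, 11}  B8 = {1, 6, 8, 10}
Tree: B1–B2, B2–B3, B2–B4, B4–B5, B5–B6, B5–B7, B2–B8

The largest bag has 4 vertices, giving width 3; this decomposition certifies tw(G) ≤ 3. On the other hand G contains the 4-clique {1, 3, 9, 10}. A clique must lie in a single bag of any decomposition, so no decomposition can have width below 3. The upper and lower bounds meet at 3, so that is the treewidth.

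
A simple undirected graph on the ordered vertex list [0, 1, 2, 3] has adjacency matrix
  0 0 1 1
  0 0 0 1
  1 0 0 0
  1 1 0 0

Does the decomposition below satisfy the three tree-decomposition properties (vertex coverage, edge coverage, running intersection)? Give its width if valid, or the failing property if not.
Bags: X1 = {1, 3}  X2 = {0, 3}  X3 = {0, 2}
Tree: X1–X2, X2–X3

Yes; width 1.

Every vertex of G appears in some bag (union = {0, 1, 2, 3}); every edge is covered by a bag; and for each vertex v the set of bags containing v is connected in the bag tree. The decomposition is therefore valid. The largest bag has 2 vertices, so the width is 1.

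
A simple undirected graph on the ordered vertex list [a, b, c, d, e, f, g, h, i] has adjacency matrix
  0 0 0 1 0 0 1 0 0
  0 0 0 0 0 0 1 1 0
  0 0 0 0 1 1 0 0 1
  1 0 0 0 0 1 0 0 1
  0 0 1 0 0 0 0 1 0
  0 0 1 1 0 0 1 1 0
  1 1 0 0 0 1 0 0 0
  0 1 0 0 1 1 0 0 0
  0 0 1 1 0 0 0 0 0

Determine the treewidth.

3

A width-3 tree decomposition is:
Bags: B1 = {a, b, d, g}  B2 = {b, d, f, g}  B3 = {b, d, f, h}  B4 = {d, f, h, i}  B5 = {c, f, h, i}  B6 = {c, e, h, i}
Tree: B1–B2, B2–B3, B3–B4, B4–B5, B5–B6
The largest bag has 4 vertices, giving width 3; this decomposition certifies tw(G) ≤ 3. For the lower bound: the 4 vertex sets {a,b,g}, {d}, {f}, {c,e,h,i} are disjoint, each induces a connected subgraph, and every pair is joined by at least one edge of G. Contracting each set to a single vertex therefore yields K_{4} as a minor, and since treewidth is minor-monotone, tw(G) ≥ tw(K_{4}) = 3. Hence tw(G) = 3 exactly.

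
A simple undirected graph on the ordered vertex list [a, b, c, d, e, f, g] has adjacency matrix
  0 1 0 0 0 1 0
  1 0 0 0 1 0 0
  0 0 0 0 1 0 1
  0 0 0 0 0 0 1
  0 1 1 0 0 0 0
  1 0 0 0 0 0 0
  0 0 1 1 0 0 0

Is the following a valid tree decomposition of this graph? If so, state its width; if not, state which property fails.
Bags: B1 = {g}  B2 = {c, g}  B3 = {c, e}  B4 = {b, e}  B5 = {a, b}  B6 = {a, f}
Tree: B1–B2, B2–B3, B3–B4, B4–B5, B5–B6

A tree decomposition must satisfy three properties: every vertex lies in some bag; for every edge, both endpoints lie together in some bag; and for every vertex, the bags containing it form a connected subtree. Here vertex d appears in no bag, so the decomposition is invalid.

No — vertex d appears in no bag.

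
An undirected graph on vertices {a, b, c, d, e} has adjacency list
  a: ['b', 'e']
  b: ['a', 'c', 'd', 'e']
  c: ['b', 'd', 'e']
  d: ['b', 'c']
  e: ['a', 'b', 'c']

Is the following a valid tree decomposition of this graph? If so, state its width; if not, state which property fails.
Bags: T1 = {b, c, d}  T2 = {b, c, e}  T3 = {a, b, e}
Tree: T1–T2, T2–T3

Yes; width 2.

Vertex coverage: the bags together contain {a, b, c, d, e}, the full vertex set. Edge coverage: each edge of G has both endpoints in at least one bag. Running intersection: for every vertex, the bags containing it form a connected subtree. All three properties hold, so this is a valid tree decomposition of width max|bag| − 1 = 2, and hence tw(G) ≤ 2.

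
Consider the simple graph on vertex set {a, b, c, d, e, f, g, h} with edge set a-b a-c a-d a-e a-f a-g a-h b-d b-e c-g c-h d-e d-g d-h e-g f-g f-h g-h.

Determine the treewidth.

A width-3 tree decomposition is:
Bags: B1 = {a, d, g, h}  B2 = {a, c, g, h}  B3 = {a, d, e, g}  B4 = {a, b, d, e}  B5 = {a, f, g, h}
Tree: B1–B2, B1–B3, B3–B4, B1–B5
The largest bag has 4 vertices, giving width 3; this decomposition certifies tw(G) ≤ 3. On the other hand G contains the 4-clique {a, d, e, g}. A clique must lie in a single bag of any decomposition, so no decomposition can have width below 3. Hence tw(G) = 3 exactly.

3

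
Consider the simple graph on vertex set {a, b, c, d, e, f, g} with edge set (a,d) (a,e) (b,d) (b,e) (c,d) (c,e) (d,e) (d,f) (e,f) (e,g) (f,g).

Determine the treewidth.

A width-2 tree decomposition is:
Bags: B1 = {b, d, e}  B2 = {d, e, f}  B3 = {a, d, e}  B4 = {e, f, g}  B5 = {c, d, e}
Tree: B1–B2, B1–B3, B2–B4, B1–B5
The largest bag has 3 vertices, giving width 2; this decomposition certifies tw(G) ≤ 2. Conversely, {d, e, f} is a clique of size 3, and the vertices of any clique must share a bag in every tree decomposition; so some bag has ≥ 3 vertices and tw(G) ≥ 2. Hence tw(G) = 2 exactly.

2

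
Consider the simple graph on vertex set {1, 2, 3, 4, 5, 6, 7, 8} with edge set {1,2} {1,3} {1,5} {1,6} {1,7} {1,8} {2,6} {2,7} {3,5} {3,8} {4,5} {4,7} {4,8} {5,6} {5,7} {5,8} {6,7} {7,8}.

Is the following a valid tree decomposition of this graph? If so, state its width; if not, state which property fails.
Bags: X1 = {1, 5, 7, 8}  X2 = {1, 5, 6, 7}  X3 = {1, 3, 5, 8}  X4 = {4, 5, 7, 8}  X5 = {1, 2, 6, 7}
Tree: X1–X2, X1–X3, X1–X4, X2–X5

Vertex coverage: the bags together contain {1, 2, 3, 4, 5, 6, 7, 8}, the full vertex set. Edge coverage: each edge of G has both endpoints in at least one bag. Running intersection: for every vertex, the bags containing it form a connected subtree. All three properties hold, so this is a valid tree decomposition of width max|bag| − 1 = 3, and hence tw(G) ≤ 3.

Yes; width 3.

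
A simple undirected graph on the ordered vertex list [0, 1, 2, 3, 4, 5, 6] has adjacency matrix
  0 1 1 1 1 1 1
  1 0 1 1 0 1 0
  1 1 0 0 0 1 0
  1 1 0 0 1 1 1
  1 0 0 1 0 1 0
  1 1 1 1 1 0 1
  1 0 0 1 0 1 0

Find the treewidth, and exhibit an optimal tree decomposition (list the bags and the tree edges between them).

Treewidth 3.
One such decomposition:
Bags: B1 = {0, 3, 5, 6}  B2 = {0, 1, 3, 5}  B3 = {0, 3, 4, 5}  B4 = {0, 1, 2, 5}
Tree: B1–B2, B1–B3, B2–B4

Each bag holds 4 vertices, so the decomposition has width 3, which upper-bounds the treewidth. Conversely, {0, 1, 2, 5} is a clique of size 4, and the vertices of any clique must share a bag in every tree decomposition; so some bag has ≥ 4 vertices and tw(G) ≥ 3. Hence tw(G) = 3 exactly.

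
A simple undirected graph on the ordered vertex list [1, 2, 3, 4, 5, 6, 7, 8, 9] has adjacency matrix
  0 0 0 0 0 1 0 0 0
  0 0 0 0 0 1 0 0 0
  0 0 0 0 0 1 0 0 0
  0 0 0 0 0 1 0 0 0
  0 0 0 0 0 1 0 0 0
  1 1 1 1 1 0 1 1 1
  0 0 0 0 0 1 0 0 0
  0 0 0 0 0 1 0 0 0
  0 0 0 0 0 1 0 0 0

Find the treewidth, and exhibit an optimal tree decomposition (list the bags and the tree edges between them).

Treewidth 1.
One optimal decomposition is:
Bags: B1 = {5, 6}  B2 = {6, 9}  B3 = {1, 6}  B4 = {4, 6}  B5 = {2, 6}  B6 = {6, 7}  B7 = {6, 8}  B8 = {3, 6}
Tree: B1–B2, B2–B3, B1–B4, B3–B5, B2–B6, B6–B7, B4–B8

The largest bag has 2 vertices, giving width 1; this decomposition certifies tw(G) ≤ 1. Since G has at least one edge (e.g. 5–6), it is not an edgeless graph, so tw(G) ≥ 1. The upper and lower bounds meet at 1, so that is the treewidth.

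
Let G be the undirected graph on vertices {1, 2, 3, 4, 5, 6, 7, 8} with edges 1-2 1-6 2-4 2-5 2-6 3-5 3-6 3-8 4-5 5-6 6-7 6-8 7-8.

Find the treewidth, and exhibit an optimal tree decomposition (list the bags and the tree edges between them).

Every bag has size at most 3, so the width is 3 − 1 = 2 and tw(G) ≤ 2. On the other hand G contains the 3-clique {2, 4, 5}. A clique must lie in a single bag of any decomposition, so no decomposition can have width below 2. Therefore the treewidth is 2.

Treewidth 2.
Bags: B1 = {6, 7, 8}  B2 = {3, 6, 8}  B3 = {3, 5, 6}  B4 = {2, 5, 6}  B5 = {2, 4, 5}  B6 = {1, 2, 6}
Tree: B1–B2, B2–B3, B3–B4, B4–B5, B4–B6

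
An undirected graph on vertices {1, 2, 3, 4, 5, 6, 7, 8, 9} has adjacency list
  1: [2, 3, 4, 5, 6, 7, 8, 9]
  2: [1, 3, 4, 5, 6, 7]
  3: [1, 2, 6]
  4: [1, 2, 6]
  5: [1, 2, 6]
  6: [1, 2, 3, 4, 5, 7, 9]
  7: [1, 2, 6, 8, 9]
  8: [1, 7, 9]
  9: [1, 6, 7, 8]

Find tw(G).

A width-3 tree decomposition is:
Bags: B1 = {1, 6, 7, 9}  B2 = {1, 2, 6, 7}  B3 = {1, 2, 5, 6}  B4 = {1, 2, 4, 6}  B5 = {1, 7, 8, 9}  B6 = {1, 2, 3, 6}
Tree: B1–B2, B2–B3, B3–B4, B1–B5, B2–B6
The largest bag has 4 vertices, giving width 3; this decomposition certifies tw(G) ≤ 3. Conversely, {1, 7, 8, 9} is a clique of size 4, and the vertices of any clique must share a bag in every tree decomposition; so some bag has ≥ 4 vertices and tw(G) ≥ 3. Hence tw(G) = 3 exactly.

3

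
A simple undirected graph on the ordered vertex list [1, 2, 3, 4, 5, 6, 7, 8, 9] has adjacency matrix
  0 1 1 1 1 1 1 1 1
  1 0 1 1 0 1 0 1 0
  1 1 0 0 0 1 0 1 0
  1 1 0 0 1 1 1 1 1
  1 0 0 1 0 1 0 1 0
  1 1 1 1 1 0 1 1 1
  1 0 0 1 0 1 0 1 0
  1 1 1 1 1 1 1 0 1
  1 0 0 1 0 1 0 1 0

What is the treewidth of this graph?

A width-4 tree decomposition is:
Bags: B1 = {1, 2, 4, 6, 8}  B2 = {1, 4, 6, 7, 8}  B3 = {1, 4, 5, 6, 8}  B4 = {1, 4, 6, 8, 9}  B5 = {1, 2, 3, 6, 8}
Tree: B1–B2, B2–B3, B1–B4, B1–B5
The largest bag has 5 vertices, giving width 4; this decomposition certifies tw(G) ≤ 4. On the other hand G contains the 5-clique {1, 2, 3, 6, 8}. A clique must lie in a single bag of any decomposition, so no decomposition can have width below 4. Therefore the treewidth is 4.

4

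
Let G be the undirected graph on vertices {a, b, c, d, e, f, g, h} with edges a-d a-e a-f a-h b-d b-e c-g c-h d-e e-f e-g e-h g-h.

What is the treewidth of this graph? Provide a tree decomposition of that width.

The largest bag has 3 vertices, giving width 2; this decomposition certifies tw(G) ≤ 2. On the other hand G contains the 3-clique {e, g, h}. A clique must lie in a single bag of any decomposition, so no decomposition can have width below 2. Hence tw(G) = 2 exactly.

Treewidth 2.
Bags: B1 = {e, g, h}  B2 = {a, e, h}  B3 = {a, e, f}  B4 = {a, d, e}  B5 = {b, d, e}  B6 = {c, g, h}
Tree: B1–B2, B2–B3, B3–B4, B4–B5, B1–B6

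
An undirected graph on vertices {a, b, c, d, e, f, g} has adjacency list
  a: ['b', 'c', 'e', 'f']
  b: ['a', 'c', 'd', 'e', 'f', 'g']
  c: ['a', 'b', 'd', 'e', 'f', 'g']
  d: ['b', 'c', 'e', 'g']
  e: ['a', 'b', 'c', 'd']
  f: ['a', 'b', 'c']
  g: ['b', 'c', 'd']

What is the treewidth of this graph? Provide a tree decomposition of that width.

Treewidth 3.
Bags: B1 = {b, c, d, g}  B2 = {b, c, d, e}  B3 = {a, b, c, e}  B4 = {a, b, c, f}
Tree: B1–B2, B2–B3, B3–B4

Every bag has size at most 4, so the width is 4 − 1 = 3 and tw(G) ≤ 3. For the lower bound, the 4 vertices {b, c, d, g} are pairwise adjacent, and any tree decomposition puts a clique entirely inside one bag — forcing width ≥ 3. Combining the bounds, tw(G) = 3.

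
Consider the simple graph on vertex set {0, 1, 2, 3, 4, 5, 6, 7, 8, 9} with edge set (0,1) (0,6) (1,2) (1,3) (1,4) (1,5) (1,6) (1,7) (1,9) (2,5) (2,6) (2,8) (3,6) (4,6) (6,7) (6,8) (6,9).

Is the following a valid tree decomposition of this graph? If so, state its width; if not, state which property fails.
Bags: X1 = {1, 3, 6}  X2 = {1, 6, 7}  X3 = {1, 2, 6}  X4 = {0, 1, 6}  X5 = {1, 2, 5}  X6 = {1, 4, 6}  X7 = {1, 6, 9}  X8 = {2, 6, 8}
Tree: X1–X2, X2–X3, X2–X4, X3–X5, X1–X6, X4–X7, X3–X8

Yes; width 2.

Vertex coverage: the bags together contain {0, 1, 2, 3, 4, 5, 6, 7, 8, 9}, the full vertex set. Edge coverage: each edge of G has both endpoints in at least one bag. Running intersection: for every vertex, the bags containing it form a connected subtree. All three properties hold, so this is a valid tree decomposition of width max|bag| − 1 = 2, and hence tw(G) ≤ 2.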